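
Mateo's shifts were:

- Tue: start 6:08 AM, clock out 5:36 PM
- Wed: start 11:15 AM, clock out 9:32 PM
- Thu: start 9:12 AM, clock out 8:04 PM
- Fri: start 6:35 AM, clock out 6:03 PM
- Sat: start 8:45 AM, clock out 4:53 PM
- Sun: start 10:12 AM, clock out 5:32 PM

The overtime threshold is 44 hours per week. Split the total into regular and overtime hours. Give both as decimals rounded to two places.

Regular 44.00 hours, overtime 15.55 hours

Tue: 6:08 AM–5:36 PM = 11 h 28 min
Wed: 11:15 AM–9:32 PM = 10 h 17 min
Thu: 9:12 AM–8:04 PM = 10 h 52 min
Fri: 6:35 AM–6:03 PM = 11 h 28 min
Sat: 8:45 AM–4:53 PM = 8 h 8 min
Sun: 10:12 AM–5:32 PM = 7 h 20 min
Total worked: 59 h 33 min = 59.55 h.
Threshold 44 h → overtime 15 h 33 min, regular 44 h 0 min.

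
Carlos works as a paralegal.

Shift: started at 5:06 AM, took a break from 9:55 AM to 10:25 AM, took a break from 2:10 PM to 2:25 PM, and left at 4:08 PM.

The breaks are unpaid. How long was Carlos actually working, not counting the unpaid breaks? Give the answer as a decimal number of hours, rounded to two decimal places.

Shift: 5:06 AM–4:08 PM = 11 h 2 min; less 45 min break → 10 h 17 min

10.28 hours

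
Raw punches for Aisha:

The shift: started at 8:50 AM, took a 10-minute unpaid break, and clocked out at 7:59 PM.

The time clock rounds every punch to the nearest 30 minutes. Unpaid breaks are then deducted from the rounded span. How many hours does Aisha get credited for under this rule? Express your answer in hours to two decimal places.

10.83 hours

The shift: in 8:50 AM→9:00 AM, out 7:59 PM→8:00 PM; 11 h 0 min − 10 min = 10 h 50 min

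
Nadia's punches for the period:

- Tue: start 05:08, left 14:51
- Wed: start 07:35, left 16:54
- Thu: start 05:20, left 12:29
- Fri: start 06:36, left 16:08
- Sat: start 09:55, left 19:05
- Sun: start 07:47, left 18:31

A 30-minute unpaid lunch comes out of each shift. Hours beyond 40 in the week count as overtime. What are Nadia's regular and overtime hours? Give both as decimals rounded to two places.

Regular 40.00 hours, overtime 12.62 hours

Tue: 05:08–14:51 = 9 h 43 min; less 30 min break → 9 h 13 min
Wed: 07:35–16:54 = 9 h 19 min; less 30 min break → 8 h 49 min
Thu: 05:20–12:29 = 7 h 9 min; less 30 min break → 6 h 39 min
Fri: 06:36–16:08 = 9 h 32 min; less 30 min break → 9 h 2 min
Sat: 09:55–19:05 = 9 h 10 min; less 30 min break → 8 h 40 min
Sun: 07:47–18:31 = 10 h 44 min; less 30 min break → 10 h 14 min
Total worked: 52 h 37 min = 52.62 h.
Threshold 40 h → overtime 12 h 37 min, regular 40 h 0 min.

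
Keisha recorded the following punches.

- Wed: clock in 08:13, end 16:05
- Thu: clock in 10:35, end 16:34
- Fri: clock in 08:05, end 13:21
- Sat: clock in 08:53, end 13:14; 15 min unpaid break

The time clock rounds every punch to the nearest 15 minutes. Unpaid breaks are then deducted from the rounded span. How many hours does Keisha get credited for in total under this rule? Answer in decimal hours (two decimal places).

Wed: in 08:13→08:15, out 16:05→16:00; 7 h 45 min
Thu: in 10:35→10:30, out 16:34→16:30; 6 h 0 min
Fri: in 08:05→08:00, out 13:21→13:15; 5 h 15 min
Sat: in 08:53→09:00, out 13:14→13:15; 4 h 15 min − 15 min = 4 h 0 min
Total credited: 23 h 0 min.

23.00 hours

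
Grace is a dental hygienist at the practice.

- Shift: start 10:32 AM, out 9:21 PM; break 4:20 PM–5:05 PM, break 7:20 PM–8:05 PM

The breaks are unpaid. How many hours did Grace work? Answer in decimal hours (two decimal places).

9.32 hours

Shift: 10:32 AM–9:21 PM = 10 h 49 min; less 90 min break → 9 h 19 min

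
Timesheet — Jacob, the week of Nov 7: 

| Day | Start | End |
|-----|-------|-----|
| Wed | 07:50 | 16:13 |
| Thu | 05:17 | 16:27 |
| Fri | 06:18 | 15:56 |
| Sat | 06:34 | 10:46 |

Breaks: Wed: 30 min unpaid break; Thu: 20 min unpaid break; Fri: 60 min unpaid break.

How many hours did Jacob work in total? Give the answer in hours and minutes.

Wed: 07:50–16:13 = 8 h 23 min; less 30 min break → 7 h 53 min
Thu: 05:17–16:27 = 11 h 10 min; less 20 min break → 10 h 50 min
Fri: 06:18–15:56 = 9 h 38 min; less 60 min break → 8 h 38 min
Sat: 06:34–10:46 = 4 h 12 min
Total: 7 h 53 min + 10 h 50 min + 8 h 38 min + 4 h 12 min = 31 h 33 min.

31 h 33 min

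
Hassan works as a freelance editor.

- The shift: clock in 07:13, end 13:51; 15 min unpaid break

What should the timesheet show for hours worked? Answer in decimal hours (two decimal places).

The shift: 07:13–13:51 = 6 h 38 min; less 15 min break → 6 h 23 min

6.38 hours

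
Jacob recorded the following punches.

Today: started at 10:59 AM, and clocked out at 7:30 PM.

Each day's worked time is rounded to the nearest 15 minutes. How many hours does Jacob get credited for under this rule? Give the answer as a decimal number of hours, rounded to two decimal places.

Today: 10:59 AM–7:30 PM = 8 h 31 min → rounds to 8 h 30 min

8.50 hours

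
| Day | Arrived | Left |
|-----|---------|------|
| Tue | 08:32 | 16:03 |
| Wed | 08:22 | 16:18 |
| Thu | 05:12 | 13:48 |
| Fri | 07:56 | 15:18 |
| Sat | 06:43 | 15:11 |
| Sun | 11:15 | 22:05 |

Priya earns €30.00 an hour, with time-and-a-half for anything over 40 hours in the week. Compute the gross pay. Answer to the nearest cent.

€1682.25

Tue: 08:32–16:03 = 7 h 31 min
Wed: 08:22–16:18 = 7 h 56 min
Thu: 05:12–13:48 = 8 h 36 min
Fri: 07:56–15:18 = 7 h 22 min
Sat: 06:43–15:11 = 8 h 28 min
Sun: 11:15–22:05 = 10 h 50 min
Total worked: 50 h 43 min = 3043 min.
Regular 40 h 0 min = 2400 min at €30.00/h; overtime 10 h 43 min = 643 min at €45.00/h.
Pay = (2400 × €30.00 + 643 × €45.00) ÷ 60 = €1682.25.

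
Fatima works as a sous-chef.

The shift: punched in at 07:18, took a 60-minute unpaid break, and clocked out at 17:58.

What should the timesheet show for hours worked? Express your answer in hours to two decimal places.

The shift: 07:18–17:58 = 10 h 40 min; less 60 min break → 9 h 40 min

9.67 hours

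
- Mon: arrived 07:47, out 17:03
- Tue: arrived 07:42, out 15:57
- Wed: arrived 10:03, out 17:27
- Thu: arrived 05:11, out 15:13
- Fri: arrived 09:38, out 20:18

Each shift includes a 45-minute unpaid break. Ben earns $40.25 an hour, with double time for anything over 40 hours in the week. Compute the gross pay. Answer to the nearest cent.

$1760.27

Mon: 07:47–17:03 = 9 h 16 min; less 45 min break → 8 h 31 min
Tue: 07:42–15:57 = 8 h 15 min; less 45 min break → 7 h 30 min
Wed: 10:03–17:27 = 7 h 24 min; less 45 min break → 6 h 39 min
Thu: 05:11–15:13 = 10 h 2 min; less 45 min break → 9 h 17 min
Fri: 09:38–20:18 = 10 h 40 min; less 45 min break → 9 h 55 min
Total worked: 41 h 52 min = 2512 min.
Regular 40 h 0 min = 2400 min at $40.25/h; overtime 1 h 52 min = 112 min at $80.50/h.
Pay = (2400 × $40.25 + 112 × $80.50) ÷ 60 = $1760.27.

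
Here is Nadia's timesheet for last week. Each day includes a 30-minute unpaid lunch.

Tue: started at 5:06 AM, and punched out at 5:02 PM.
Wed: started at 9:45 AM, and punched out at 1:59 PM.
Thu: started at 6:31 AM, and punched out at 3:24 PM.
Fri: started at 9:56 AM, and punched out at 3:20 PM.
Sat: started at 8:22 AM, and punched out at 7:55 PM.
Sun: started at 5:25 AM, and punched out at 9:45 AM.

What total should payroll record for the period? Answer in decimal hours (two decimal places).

43.33 hours

Tue: 5:06 AM–5:02 PM = 11 h 56 min; less 30 min break → 11 h 26 min
Wed: 9:45 AM–1:59 PM = 4 h 14 min; less 30 min break → 3 h 44 min
Thu: 6:31 AM–3:24 PM = 8 h 53 min; less 30 min break → 8 h 23 min
Fri: 9:56 AM–3:20 PM = 5 h 24 min; less 30 min break → 4 h 54 min
Sat: 8:22 AM–7:55 PM = 11 h 33 min; less 30 min break → 11 h 3 min
Sun: 5:25 AM–9:45 AM = 4 h 20 min; less 30 min break → 3 h 50 min
Total: 11 h 26 min + 3 h 44 min + 8 h 23 min + 4 h 54 min + 11 h 3 min + 3 h 50 min = 43 h 20 min.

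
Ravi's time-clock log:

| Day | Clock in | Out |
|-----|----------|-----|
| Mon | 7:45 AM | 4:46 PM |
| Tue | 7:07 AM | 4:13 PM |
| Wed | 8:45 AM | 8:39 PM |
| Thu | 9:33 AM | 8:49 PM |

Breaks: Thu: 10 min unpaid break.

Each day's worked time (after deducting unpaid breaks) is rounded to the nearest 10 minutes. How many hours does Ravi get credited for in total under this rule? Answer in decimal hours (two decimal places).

Mon: 7:45 AM–4:46 PM = 9 h 1 min → rounds to 9 h 0 min
Tue: 7:07 AM–4:13 PM = 9 h 6 min → rounds to 9 h 10 min
Wed: 8:45 AM–8:39 PM = 11 h 54 min → rounds to 11 h 50 min
Thu: 9:33 AM–8:49 PM = 11 h 16 min − 10 min = 11 h 6 min → rounds to 11 h 10 min
Total credited: 41 h 10 min.

41.17 hours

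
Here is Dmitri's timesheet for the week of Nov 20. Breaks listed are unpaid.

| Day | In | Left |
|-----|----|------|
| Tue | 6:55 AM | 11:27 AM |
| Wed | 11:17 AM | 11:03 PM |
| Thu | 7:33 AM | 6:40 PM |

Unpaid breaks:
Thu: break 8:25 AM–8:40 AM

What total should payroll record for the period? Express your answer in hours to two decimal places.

27.17 hours

Tue: 6:55 AM–11:27 AM = 4 h 32 min
Wed: 11:17 AM–11:03 PM = 11 h 46 min
Thu: 7:33 AM–6:40 PM = 11 h 7 min; less 15 min break → 10 h 52 min
Total: 4 h 32 min + 11 h 46 min + 10 h 52 min = 27 h 10 min.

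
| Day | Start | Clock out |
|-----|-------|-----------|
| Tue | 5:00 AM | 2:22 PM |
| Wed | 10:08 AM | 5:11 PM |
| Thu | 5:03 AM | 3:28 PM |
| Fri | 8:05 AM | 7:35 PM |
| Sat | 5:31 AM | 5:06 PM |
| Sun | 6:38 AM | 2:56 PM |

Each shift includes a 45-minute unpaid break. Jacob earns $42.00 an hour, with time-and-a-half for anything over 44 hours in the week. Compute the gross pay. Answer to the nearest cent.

$2460.15

Tue: 5:00 AM–2:22 PM = 9 h 22 min; less 45 min break → 8 h 37 min
Wed: 10:08 AM–5:11 PM = 7 h 3 min; less 45 min break → 6 h 18 min
Thu: 5:03 AM–3:28 PM = 10 h 25 min; less 45 min break → 9 h 40 min
Fri: 8:05 AM–7:35 PM = 11 h 30 min; less 45 min break → 10 h 45 min
Sat: 5:31 AM–5:06 PM = 11 h 35 min; less 45 min break → 10 h 50 min
Sun: 6:38 AM–2:56 PM = 8 h 18 min; less 45 min break → 7 h 33 min
Total worked: 53 h 43 min = 3223 min.
Regular 44 h 0 min = 2640 min at $42.00/h; overtime 9 h 43 min = 583 min at $63.00/h.
Pay = (2640 × $42.00 + 583 × $63.00) ÷ 60 = $2460.15.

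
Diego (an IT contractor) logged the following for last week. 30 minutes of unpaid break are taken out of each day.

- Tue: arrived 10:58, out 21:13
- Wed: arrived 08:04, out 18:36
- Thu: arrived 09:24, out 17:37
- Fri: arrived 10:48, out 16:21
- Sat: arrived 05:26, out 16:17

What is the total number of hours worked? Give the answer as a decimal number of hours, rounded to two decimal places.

42.90 hours

Tue: 10:58–21:13 = 10 h 15 min; less 30 min break → 9 h 45 min
Wed: 08:04–18:36 = 10 h 32 min; less 30 min break → 10 h 2 min
Thu: 09:24–17:37 = 8 h 13 min; less 30 min break → 7 h 43 min
Fri: 10:48–16:21 = 5 h 33 min; less 30 min break → 5 h 3 min
Sat: 05:26–16:17 = 10 h 51 min; less 30 min break → 10 h 21 min
Total: 9 h 45 min + 10 h 2 min + 7 h 43 min + 5 h 3 min + 10 h 21 min = 42 h 54 min.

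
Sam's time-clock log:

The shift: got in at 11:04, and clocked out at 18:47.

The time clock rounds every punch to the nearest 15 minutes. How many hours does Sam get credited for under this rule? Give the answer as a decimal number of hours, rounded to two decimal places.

7.75 hours

The shift: in 11:04→11:00, out 18:47→18:45; 7 h 45 min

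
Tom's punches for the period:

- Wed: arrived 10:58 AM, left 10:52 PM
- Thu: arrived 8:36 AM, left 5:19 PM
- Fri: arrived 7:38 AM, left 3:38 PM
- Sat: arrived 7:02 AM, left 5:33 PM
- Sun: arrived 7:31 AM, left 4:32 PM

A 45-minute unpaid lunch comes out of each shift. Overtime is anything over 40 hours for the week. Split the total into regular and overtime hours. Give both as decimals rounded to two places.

Regular 40.00 hours, overtime 4.40 hours

Wed: 10:58 AM–10:52 PM = 11 h 54 min; less 45 min break → 11 h 9 min
Thu: 8:36 AM–5:19 PM = 8 h 43 min; less 45 min break → 7 h 58 min
Fri: 7:38 AM–3:38 PM = 8 h 0 min; less 45 min break → 7 h 15 min
Sat: 7:02 AM–5:33 PM = 10 h 31 min; less 45 min break → 9 h 46 min
Sun: 7:31 AM–4:32 PM = 9 h 1 min; less 45 min break → 8 h 16 min
Total worked: 44 h 24 min = 44.40 h.
Threshold 40 h → overtime 4 h 24 min, regular 40 h 0 min.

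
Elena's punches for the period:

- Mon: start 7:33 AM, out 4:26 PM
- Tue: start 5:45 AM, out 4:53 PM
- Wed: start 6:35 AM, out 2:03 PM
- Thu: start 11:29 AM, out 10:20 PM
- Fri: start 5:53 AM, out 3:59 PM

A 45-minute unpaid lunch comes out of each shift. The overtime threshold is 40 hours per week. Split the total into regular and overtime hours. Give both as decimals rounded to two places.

Mon: 7:33 AM–4:26 PM = 8 h 53 min; less 45 min break → 8 h 8 min
Tue: 5:45 AM–4:53 PM = 11 h 8 min; less 45 min break → 10 h 23 min
Wed: 6:35 AM–2:03 PM = 7 h 28 min; less 45 min break → 6 h 43 min
Thu: 11:29 AM–10:20 PM = 10 h 51 min; less 45 min break → 10 h 6 min
Fri: 5:53 AM–3:59 PM = 10 h 6 min; less 45 min break → 9 h 21 min
Total worked: 44 h 41 min = 44.68 h.
Threshold 40 h → overtime 4 h 41 min, regular 40 h 0 min.

Regular 40.00 hours, overtime 4.68 hours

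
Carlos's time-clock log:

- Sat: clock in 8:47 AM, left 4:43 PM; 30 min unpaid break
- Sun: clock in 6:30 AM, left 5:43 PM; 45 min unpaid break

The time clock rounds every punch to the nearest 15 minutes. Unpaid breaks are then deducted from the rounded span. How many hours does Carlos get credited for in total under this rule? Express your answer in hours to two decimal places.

Sat: in 8:47 AM→8:45 AM, out 4:43 PM→4:45 PM; 8 h 0 min − 30 min = 7 h 30 min
Sun: in 6:30 AM→6:30 AM, out 5:43 PM→5:45 PM; 11 h 15 min − 45 min = 10 h 30 min
Total credited: 18 h 0 min.

18.00 hours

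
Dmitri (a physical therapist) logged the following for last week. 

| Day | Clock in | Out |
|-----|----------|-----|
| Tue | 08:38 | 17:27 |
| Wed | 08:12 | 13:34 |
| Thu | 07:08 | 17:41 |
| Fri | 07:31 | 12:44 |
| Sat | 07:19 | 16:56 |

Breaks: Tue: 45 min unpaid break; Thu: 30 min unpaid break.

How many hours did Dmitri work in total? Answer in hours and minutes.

Tue: 08:38–17:27 = 8 h 49 min; less 45 min break → 8 h 4 min
Wed: 08:12–13:34 = 5 h 22 min
Thu: 07:08–17:41 = 10 h 33 min; less 30 min break → 10 h 3 min
Fri: 07:31–12:44 = 5 h 13 min
Sat: 07:19–16:56 = 9 h 37 min
Total: 8 h 4 min + 5 h 22 min + 10 h 3 min + 5 h 13 min + 9 h 37 min = 38 h 19 min.

38 h 19 min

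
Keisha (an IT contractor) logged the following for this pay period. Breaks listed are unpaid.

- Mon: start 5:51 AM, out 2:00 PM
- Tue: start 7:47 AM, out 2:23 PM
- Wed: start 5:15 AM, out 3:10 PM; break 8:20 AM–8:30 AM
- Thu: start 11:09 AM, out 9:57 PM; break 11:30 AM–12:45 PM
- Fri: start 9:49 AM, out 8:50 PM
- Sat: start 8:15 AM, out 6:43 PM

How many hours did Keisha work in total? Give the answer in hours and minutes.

Mon: 5:51 AM–2:00 PM = 8 h 9 min
Tue: 7:47 AM–2:23 PM = 6 h 36 min
Wed: 5:15 AM–3:10 PM = 9 h 55 min; less 10 min break → 9 h 45 min
Thu: 11:09 AM–9:57 PM = 10 h 48 min; less 75 min break → 9 h 33 min
Fri: 9:49 AM–8:50 PM = 11 h 1 min
Sat: 8:15 AM–6:43 PM = 10 h 28 min
Total: 8 h 9 min + 6 h 36 min + 9 h 45 min + 9 h 33 min + 11 h 1 min + 10 h 28 min = 55 h 32 min.

55 h 32 min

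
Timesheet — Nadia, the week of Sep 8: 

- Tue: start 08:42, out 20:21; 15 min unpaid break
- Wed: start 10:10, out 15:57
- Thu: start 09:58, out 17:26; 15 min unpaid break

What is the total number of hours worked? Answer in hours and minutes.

Tue: 08:42–20:21 = 11 h 39 min; less 15 min break → 11 h 24 min
Wed: 10:10–15:57 = 5 h 47 min
Thu: 09:58–17:26 = 7 h 28 min; less 15 min break → 7 h 13 min
Total: 11 h 24 min + 5 h 47 min + 7 h 13 min = 24 h 24 min.

24 h 24 min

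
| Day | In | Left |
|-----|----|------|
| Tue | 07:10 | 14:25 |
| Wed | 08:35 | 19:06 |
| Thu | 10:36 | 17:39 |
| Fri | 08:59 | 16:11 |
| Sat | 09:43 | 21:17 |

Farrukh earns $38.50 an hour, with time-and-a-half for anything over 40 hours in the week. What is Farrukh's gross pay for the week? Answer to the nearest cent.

Tue: 07:10–14:25 = 7 h 15 min
Wed: 08:35–19:06 = 10 h 31 min
Thu: 10:36–17:39 = 7 h 3 min
Fri: 08:59–16:11 = 7 h 12 min
Sat: 09:43–21:17 = 11 h 34 min
Total worked: 43 h 35 min = 2615 min.
Regular 40 h 0 min = 2400 min at $38.50/h; overtime 3 h 35 min = 215 min at $57.75/h.
Pay = (2400 × $38.50 + 215 × $57.75) ÷ 60 = $1746.94.

$1746.94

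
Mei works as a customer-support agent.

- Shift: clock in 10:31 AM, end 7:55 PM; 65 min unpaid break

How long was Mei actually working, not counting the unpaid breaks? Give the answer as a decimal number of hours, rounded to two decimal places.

Shift: 10:31 AM–7:55 PM = 9 h 24 min; less 65 min break → 8 h 19 min

8.32 hours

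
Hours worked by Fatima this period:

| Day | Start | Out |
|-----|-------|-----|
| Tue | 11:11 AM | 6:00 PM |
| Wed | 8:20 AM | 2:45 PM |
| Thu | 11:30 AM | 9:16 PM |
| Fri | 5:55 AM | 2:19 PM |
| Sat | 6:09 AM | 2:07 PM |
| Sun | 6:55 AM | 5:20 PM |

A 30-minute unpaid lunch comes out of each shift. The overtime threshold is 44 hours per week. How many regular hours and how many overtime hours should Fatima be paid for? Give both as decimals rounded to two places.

Tue: 11:11 AM–6:00 PM = 6 h 49 min; less 30 min break → 6 h 19 min
Wed: 8:20 AM–2:45 PM = 6 h 25 min; less 30 min break → 5 h 55 min
Thu: 11:30 AM–9:16 PM = 9 h 46 min; less 30 min break → 9 h 16 min
Fri: 5:55 AM–2:19 PM = 8 h 24 min; less 30 min break → 7 h 54 min
Sat: 6:09 AM–2:07 PM = 7 h 58 min; less 30 min break → 7 h 28 min
Sun: 6:55 AM–5:20 PM = 10 h 25 min; less 30 min break → 9 h 55 min
Total worked: 46 h 47 min = 46.78 h.
Threshold 44 h → overtime 2 h 47 min, regular 44 h 0 min.

Regular 44.00 hours, overtime 2.78 hours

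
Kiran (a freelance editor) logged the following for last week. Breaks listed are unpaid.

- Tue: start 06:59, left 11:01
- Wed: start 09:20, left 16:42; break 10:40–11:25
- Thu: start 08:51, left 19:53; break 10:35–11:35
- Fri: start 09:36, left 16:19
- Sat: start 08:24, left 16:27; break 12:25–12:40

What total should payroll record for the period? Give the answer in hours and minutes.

Tue: 06:59–11:01 = 4 h 2 min
Wed: 09:20–16:42 = 7 h 22 min; less 45 min break → 6 h 37 min
Thu: 08:51–19:53 = 11 h 2 min; less 60 min break → 10 h 2 min
Fri: 09:36–16:19 = 6 h 43 min
Sat: 08:24–16:27 = 8 h 3 min; less 15 min break → 7 h 48 min
Total: 4 h 2 min + 6 h 37 min + 10 h 2 min + 6 h 43 min + 7 h 48 min = 35 h 12 min.

35 h 12 min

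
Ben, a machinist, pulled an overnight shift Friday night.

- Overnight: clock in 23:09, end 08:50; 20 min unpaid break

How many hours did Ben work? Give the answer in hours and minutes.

Overnight: 23:09 → midnight = 0 h 51 min; midnight → 08:50 = 8 h 50 min; span 9 h 41 min; less 20 min break → 9 h 21 min

9 h 21 min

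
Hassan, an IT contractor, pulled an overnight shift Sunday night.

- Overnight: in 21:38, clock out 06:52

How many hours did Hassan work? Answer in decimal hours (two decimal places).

9.23 hours

Overnight: 21:38 → midnight = 2 h 22 min; midnight → 06:52 = 6 h 52 min; span 9 h 14 min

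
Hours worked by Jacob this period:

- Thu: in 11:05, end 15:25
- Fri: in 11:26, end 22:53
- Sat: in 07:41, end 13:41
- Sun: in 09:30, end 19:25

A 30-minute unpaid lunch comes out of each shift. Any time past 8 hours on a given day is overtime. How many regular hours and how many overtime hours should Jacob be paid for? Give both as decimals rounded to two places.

Thu: 11:05–15:25 = 4 h 20 min; less 30 min break → 3 h 50 min
Fri: 11:26–22:53 = 11 h 27 min; less 30 min break → 10 h 57 min
Sat: 07:41–13:41 = 6 h 0 min; less 30 min break → 5 h 30 min
Sun: 09:30–19:25 = 9 h 55 min; less 30 min break → 9 h 25 min
Thu reg 3 h 50 min / OT 0 h 0 min; Fri reg 8 h 0 min / OT 2 h 57 min; Sat reg 5 h 30 min / OT 0 h 0 min; Sun reg 8 h 0 min / OT 1 h 25 min.
Totals: regular 25 h 20 min, overtime 4 h 22 min.

Regular 25.33 hours, overtime 4.37 hours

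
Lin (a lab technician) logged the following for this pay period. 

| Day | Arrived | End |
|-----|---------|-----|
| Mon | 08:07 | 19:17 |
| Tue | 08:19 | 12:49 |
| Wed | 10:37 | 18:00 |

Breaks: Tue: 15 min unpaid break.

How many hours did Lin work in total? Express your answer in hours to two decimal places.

22.80 hours

Mon: 08:07–19:17 = 11 h 10 min
Tue: 08:19–12:49 = 4 h 30 min; less 15 min break → 4 h 15 min
Wed: 10:37–18:00 = 7 h 23 min
Total: 11 h 10 min + 4 h 15 min + 7 h 23 min = 22 h 48 min.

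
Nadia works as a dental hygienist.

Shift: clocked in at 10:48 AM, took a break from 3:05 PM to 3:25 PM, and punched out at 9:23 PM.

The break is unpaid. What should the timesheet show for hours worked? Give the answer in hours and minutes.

10 h 15 min

Shift: 10:48 AM–9:23 PM = 10 h 35 min; less 20 min break → 10 h 15 min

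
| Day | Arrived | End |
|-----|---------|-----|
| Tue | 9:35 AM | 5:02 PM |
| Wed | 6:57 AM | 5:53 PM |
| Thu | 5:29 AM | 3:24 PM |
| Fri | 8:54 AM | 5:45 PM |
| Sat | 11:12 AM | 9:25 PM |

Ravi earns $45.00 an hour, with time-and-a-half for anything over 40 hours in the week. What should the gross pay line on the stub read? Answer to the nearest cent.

Tue: 9:35 AM–5:02 PM = 7 h 27 min
Wed: 6:57 AM–5:53 PM = 10 h 56 min
Thu: 5:29 AM–3:24 PM = 9 h 55 min
Fri: 8:54 AM–5:45 PM = 8 h 51 min
Sat: 11:12 AM–9:25 PM = 10 h 13 min
Total worked: 47 h 22 min = 2842 min.
Regular 40 h 0 min = 2400 min at $45.00/h; overtime 7 h 22 min = 442 min at $67.50/h.
Pay = (2400 × $45.00 + 442 × $67.50) ÷ 60 = $2297.25.

$2297.25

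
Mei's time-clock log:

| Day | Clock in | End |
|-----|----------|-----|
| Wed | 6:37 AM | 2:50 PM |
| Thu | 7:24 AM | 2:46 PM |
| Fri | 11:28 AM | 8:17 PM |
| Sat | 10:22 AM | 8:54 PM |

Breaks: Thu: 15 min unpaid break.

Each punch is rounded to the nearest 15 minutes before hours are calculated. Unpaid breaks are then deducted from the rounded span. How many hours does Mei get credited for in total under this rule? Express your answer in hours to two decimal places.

34.75 hours

Wed: in 6:37 AM→6:30 AM, out 2:50 PM→2:45 PM; 8 h 15 min
Thu: in 7:24 AM→7:30 AM, out 2:46 PM→2:45 PM; 7 h 15 min − 15 min = 7 h 0 min
Fri: in 11:28 AM→11:30 AM, out 8:17 PM→8:15 PM; 8 h 45 min
Sat: in 10:22 AM→10:15 AM, out 8:54 PM→9:00 PM; 10 h 45 min
Total credited: 34 h 45 min.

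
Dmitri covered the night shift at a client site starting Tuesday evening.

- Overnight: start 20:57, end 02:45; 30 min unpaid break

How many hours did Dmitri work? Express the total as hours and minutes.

Overnight: 20:57 → midnight = 3 h 3 min; midnight → 02:45 = 2 h 45 min; span 5 h 48 min; less 30 min break → 5 h 18 min

5 h 18 min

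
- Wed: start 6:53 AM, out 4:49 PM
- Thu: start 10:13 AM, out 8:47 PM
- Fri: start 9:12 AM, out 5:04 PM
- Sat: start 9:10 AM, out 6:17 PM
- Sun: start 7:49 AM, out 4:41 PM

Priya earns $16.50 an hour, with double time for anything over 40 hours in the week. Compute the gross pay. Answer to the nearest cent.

Wed: 6:53 AM–4:49 PM = 9 h 56 min
Thu: 10:13 AM–8:47 PM = 10 h 34 min
Fri: 9:12 AM–5:04 PM = 7 h 52 min
Sat: 9:10 AM–6:17 PM = 9 h 7 min
Sun: 7:49 AM–4:41 PM = 8 h 52 min
Total worked: 46 h 21 min = 2781 min.
Regular 40 h 0 min = 2400 min at $16.50/h; overtime 6 h 21 min = 381 min at $33.00/h.
Pay = (2400 × $16.50 + 381 × $33.00) ÷ 60 = $869.55.

$869.55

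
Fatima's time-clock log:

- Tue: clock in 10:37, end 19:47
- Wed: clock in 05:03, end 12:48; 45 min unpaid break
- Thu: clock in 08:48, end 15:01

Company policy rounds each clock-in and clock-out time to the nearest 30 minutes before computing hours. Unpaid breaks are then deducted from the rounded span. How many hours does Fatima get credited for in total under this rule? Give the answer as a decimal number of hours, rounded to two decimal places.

Tue: in 10:37→10:30, out 19:47→20:00; 9 h 30 min
Wed: in 05:03→05:00, out 12:48→13:00; 8 h 0 min − 45 min = 7 h 15 min
Thu: in 08:48→09:00, out 15:01→15:00; 6 h 0 min
Total credited: 22 h 45 min.

22.75 hours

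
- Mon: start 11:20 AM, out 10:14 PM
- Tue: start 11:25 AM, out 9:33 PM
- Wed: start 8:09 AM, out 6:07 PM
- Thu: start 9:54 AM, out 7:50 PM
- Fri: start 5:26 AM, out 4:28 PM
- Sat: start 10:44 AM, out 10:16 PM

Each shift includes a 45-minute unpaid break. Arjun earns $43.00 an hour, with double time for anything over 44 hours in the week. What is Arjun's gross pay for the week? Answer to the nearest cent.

$3182.00

Mon: 11:20 AM–10:14 PM = 10 h 54 min; less 45 min break → 10 h 9 min
Tue: 11:25 AM–9:33 PM = 10 h 8 min; less 45 min break → 9 h 23 min
Wed: 8:09 AM–6:07 PM = 9 h 58 min; less 45 min break → 9 h 13 min
Thu: 9:54 AM–7:50 PM = 9 h 56 min; less 45 min break → 9 h 11 min
Fri: 5:26 AM–4:28 PM = 11 h 2 min; less 45 min break → 10 h 17 min
Sat: 10:44 AM–10:16 PM = 11 h 32 min; less 45 min break → 10 h 47 min
Total worked: 59 h 0 min = 3540 min.
Regular 44 h 0 min = 2640 min at $43.00/h; overtime 15 h 0 min = 900 min at $86.00/h.
Pay = (2640 × $43.00 + 900 × $86.00) ÷ 60 = $3182.00.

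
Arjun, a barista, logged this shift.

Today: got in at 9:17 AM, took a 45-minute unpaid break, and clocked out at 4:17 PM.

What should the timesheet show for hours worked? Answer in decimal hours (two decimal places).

6.25 hours

Today: 9:17 AM–4:17 PM = 7 h 0 min; less 45 min break → 6 h 15 min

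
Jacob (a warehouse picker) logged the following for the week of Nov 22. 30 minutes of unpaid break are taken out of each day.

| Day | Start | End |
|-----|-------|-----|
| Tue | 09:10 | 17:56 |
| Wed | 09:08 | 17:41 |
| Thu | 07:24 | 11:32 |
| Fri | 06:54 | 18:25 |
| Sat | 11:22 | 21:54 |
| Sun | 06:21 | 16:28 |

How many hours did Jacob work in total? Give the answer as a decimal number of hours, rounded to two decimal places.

Tue: 09:10–17:56 = 8 h 46 min; less 30 min break → 8 h 16 min
Wed: 09:08–17:41 = 8 h 33 min; less 30 min break → 8 h 3 min
Thu: 07:24–11:32 = 4 h 8 min; less 30 min break → 3 h 38 min
Fri: 06:54–18:25 = 11 h 31 min; less 30 min break → 11 h 1 min
Sat: 11:22–21:54 = 10 h 32 min; less 30 min break → 10 h 2 min
Sun: 06:21–16:28 = 10 h 7 min; less 30 min break → 9 h 37 min
Total: 8 h 16 min + 8 h 3 min + 3 h 38 min + 11 h 1 min + 10 h 2 min + 9 h 37 min = 50 h 37 min.

50.62 hours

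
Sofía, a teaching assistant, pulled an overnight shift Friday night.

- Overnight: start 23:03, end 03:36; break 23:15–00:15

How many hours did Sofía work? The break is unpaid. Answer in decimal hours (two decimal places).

3.55 hours

Overnight: 23:03 → midnight = 0 h 57 min; midnight → 03:36 = 3 h 36 min; span 4 h 33 min; less 60 min break → 3 h 33 min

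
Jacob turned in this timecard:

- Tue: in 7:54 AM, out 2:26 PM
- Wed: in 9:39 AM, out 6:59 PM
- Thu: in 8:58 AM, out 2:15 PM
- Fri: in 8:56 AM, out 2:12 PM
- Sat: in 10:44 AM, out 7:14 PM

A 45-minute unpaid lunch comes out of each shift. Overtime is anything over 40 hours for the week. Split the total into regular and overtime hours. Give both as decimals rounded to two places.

Regular 31.17 hours, overtime 0.00 hours

Tue: 7:54 AM–2:26 PM = 6 h 32 min; less 45 min break → 5 h 47 min
Wed: 9:39 AM–6:59 PM = 9 h 20 min; less 45 min break → 8 h 35 min
Thu: 8:58 AM–2:15 PM = 5 h 17 min; less 45 min break → 4 h 32 min
Fri: 8:56 AM–2:12 PM = 5 h 16 min; less 45 min break → 4 h 31 min
Sat: 10:44 AM–7:14 PM = 8 h 30 min; less 45 min break → 7 h 45 min
Total worked: 31 h 10 min = 31.17 h.
Threshold 40 h → overtime 0 h 0 min, regular 31 h 10 min.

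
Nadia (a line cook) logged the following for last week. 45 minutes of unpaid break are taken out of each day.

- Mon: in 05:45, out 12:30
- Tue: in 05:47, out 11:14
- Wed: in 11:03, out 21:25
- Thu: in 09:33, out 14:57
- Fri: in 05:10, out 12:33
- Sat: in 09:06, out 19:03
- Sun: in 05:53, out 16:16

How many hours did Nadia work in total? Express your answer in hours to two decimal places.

Mon: 05:45–12:30 = 6 h 45 min; less 45 min break → 6 h 0 min
Tue: 05:47–11:14 = 5 h 27 min; less 45 min break → 4 h 42 min
Wed: 11:03–21:25 = 10 h 22 min; less 45 min break → 9 h 37 min
Thu: 09:33–14:57 = 5 h 24 min; less 45 min break → 4 h 39 min
Fri: 05:10–12:33 = 7 h 23 min; less 45 min break → 6 h 38 min
Sat: 09:06–19:03 = 9 h 57 min; less 45 min break → 9 h 12 min
Sun: 05:53–16:16 = 10 h 23 min; less 45 min break → 9 h 38 min
Total: 6 h 0 min + 4 h 42 min + 9 h 37 min + 4 h 39 min + 6 h 38 min + 9 h 12 min + 9 h 38 min = 50 h 26 min.

50.43 hours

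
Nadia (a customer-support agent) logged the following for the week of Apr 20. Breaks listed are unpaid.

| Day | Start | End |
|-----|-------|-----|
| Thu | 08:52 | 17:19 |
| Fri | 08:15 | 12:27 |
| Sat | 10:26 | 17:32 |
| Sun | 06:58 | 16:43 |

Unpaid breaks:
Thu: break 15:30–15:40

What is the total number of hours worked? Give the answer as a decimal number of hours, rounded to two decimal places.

Thu: 08:52–17:19 = 8 h 27 min; less 10 min break → 8 h 17 min
Fri: 08:15–12:27 = 4 h 12 min
Sat: 10:26–17:32 = 7 h 6 min
Sun: 06:58–16:43 = 9 h 45 min
Total: 8 h 17 min + 4 h 12 min + 7 h 6 min + 9 h 45 min = 29 h 20 min.

29.33 hours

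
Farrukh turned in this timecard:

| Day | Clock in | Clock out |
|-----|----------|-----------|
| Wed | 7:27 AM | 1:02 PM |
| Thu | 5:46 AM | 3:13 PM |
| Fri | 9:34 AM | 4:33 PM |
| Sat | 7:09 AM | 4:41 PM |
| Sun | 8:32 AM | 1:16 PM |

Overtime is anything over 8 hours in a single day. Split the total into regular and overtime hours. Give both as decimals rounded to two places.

Regular 33.30 hours, overtime 2.98 hours

Wed: 7:27 AM–1:02 PM = 5 h 35 min
Thu: 5:46 AM–3:13 PM = 9 h 27 min
Fri: 9:34 AM–4:33 PM = 6 h 59 min
Sat: 7:09 AM–4:41 PM = 9 h 32 min
Sun: 8:32 AM–1:16 PM = 4 h 44 min
Wed reg 5 h 35 min / OT 0 h 0 min; Thu reg 8 h 0 min / OT 1 h 27 min; Fri reg 6 h 59 min / OT 0 h 0 min; Sat reg 8 h 0 min / OT 1 h 32 min; Sun reg 4 h 44 min / OT 0 h 0 min.
Totals: regular 33 h 18 min, overtime 2 h 59 min.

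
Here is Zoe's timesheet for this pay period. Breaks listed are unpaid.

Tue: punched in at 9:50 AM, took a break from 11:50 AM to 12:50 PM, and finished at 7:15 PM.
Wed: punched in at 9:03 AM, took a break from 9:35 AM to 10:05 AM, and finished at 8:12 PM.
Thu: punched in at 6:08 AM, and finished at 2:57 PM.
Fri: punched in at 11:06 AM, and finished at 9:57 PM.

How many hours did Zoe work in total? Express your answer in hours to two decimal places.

38.73 hours

Tue: 9:50 AM–7:15 PM = 9 h 25 min; less 60 min break → 8 h 25 min
Wed: 9:03 AM–8:12 PM = 11 h 9 min; less 30 min break → 10 h 39 min
Thu: 6:08 AM–2:57 PM = 8 h 49 min
Fri: 11:06 AM–9:57 PM = 10 h 51 min
Total: 8 h 25 min + 10 h 39 min + 8 h 49 min + 10 h 51 min = 38 h 44 min.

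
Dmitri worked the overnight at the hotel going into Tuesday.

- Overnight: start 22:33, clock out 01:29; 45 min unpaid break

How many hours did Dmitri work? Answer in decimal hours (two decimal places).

2.18 hours

Overnight: 22:33 → midnight = 1 h 27 min; midnight → 01:29 = 1 h 29 min; span 2 h 56 min; less 45 min break → 2 h 11 min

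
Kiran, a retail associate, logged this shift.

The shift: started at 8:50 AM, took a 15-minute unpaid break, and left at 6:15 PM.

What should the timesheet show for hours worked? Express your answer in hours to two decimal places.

9.17 hours

The shift: 8:50 AM–6:15 PM = 9 h 25 min; less 15 min break → 9 h 10 min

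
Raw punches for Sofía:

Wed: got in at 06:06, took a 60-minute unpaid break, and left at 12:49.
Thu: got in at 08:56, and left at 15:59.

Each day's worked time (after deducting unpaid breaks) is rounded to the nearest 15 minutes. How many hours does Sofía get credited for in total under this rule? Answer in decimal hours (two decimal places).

12.75 hours

Wed: 06:06–12:49 = 6 h 43 min − 60 min = 5 h 43 min → rounds to 5 h 45 min
Thu: 08:56–15:59 = 7 h 3 min → rounds to 7 h 0 min
Total credited: 12 h 45 min.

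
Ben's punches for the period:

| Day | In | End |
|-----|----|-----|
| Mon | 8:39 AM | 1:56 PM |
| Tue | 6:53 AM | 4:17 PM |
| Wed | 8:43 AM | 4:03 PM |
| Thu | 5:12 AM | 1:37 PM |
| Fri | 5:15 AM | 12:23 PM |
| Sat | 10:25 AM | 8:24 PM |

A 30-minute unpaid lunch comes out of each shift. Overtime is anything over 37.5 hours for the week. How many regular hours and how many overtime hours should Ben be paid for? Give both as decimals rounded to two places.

Regular 37.50 hours, overtime 7.05 hours

Mon: 8:39 AM–1:56 PM = 5 h 17 min; less 30 min break → 4 h 47 min
Tue: 6:53 AM–4:17 PM = 9 h 24 min; less 30 min break → 8 h 54 min
Wed: 8:43 AM–4:03 PM = 7 h 20 min; less 30 min break → 6 h 50 min
Thu: 5:12 AM–1:37 PM = 8 h 25 min; less 30 min break → 7 h 55 min
Fri: 5:15 AM–12:23 PM = 7 h 8 min; less 30 min break → 6 h 38 min
Sat: 10:25 AM–8:24 PM = 9 h 59 min; less 30 min break → 9 h 29 min
Total worked: 44 h 33 min = 44.55 h.
Threshold 37.5 h → overtime 7 h 3 min, regular 37 h 30 min.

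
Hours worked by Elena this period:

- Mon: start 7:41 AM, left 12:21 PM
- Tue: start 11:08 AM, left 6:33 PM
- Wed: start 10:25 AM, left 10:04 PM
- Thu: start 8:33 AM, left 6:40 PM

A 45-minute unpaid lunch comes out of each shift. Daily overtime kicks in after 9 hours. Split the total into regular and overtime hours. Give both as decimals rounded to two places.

Mon: 7:41 AM–12:21 PM = 4 h 40 min; less 45 min break → 3 h 55 min
Tue: 11:08 AM–6:33 PM = 7 h 25 min; less 45 min break → 6 h 40 min
Wed: 10:25 AM–10:04 PM = 11 h 39 min; less 45 min break → 10 h 54 min
Thu: 8:33 AM–6:40 PM = 10 h 7 min; less 45 min break → 9 h 22 min
Mon reg 3 h 55 min / OT 0 h 0 min; Tue reg 6 h 40 min / OT 0 h 0 min; Wed reg 9 h 0 min / OT 1 h 54 min; Thu reg 9 h 0 min / OT 0 h 22 min.
Totals: regular 28 h 35 min, overtime 2 h 16 min.

Regular 28.58 hours, overtime 2.27 hours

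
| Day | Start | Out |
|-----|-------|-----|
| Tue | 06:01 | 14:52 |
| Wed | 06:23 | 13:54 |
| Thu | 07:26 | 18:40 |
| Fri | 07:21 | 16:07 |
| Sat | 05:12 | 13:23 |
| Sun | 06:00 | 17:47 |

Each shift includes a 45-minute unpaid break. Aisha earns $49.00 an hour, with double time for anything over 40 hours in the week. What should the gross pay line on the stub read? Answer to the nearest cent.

Tue: 06:01–14:52 = 8 h 51 min; less 45 min break → 8 h 6 min
Wed: 06:23–13:54 = 7 h 31 min; less 45 min break → 6 h 46 min
Thu: 07:26–18:40 = 11 h 14 min; less 45 min break → 10 h 29 min
Fri: 07:21–16:07 = 8 h 46 min; less 45 min break → 8 h 1 min
Sat: 05:12–13:23 = 8 h 11 min; less 45 min break → 7 h 26 min
Sun: 06:00–17:47 = 11 h 47 min; less 45 min break → 11 h 2 min
Total worked: 51 h 50 min = 3110 min.
Regular 40 h 0 min = 2400 min at $49.00/h; overtime 11 h 50 min = 710 min at $98.00/h.
Pay = (2400 × $49.00 + 710 × $98.00) ÷ 60 = $3119.67.

$3119.67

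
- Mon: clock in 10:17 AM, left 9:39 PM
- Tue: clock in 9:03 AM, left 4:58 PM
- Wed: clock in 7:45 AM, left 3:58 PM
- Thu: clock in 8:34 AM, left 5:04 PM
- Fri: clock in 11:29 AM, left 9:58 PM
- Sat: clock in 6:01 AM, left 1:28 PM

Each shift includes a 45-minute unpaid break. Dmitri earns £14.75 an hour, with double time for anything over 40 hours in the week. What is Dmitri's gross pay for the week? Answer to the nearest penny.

£868.28

Mon: 10:17 AM–9:39 PM = 11 h 22 min; less 45 min break → 10 h 37 min
Tue: 9:03 AM–4:58 PM = 7 h 55 min; less 45 min break → 7 h 10 min
Wed: 7:45 AM–3:58 PM = 8 h 13 min; less 45 min break → 7 h 28 min
Thu: 8:34 AM–5:04 PM = 8 h 30 min; less 45 min break → 7 h 45 min
Fri: 11:29 AM–9:58 PM = 10 h 29 min; less 45 min break → 9 h 44 min
Sat: 6:01 AM–1:28 PM = 7 h 27 min; less 45 min break → 6 h 42 min
Total worked: 49 h 26 min = 2966 min.
Regular 40 h 0 min = 2400 min at £14.75/h; overtime 9 h 26 min = 566 min at £29.50/h.
Pay = (2400 × £14.75 + 566 × £29.50) ÷ 60 = £868.28.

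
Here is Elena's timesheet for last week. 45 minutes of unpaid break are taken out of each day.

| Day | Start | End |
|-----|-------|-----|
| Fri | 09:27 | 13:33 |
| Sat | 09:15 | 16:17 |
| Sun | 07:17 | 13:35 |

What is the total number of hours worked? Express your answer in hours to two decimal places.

Fri: 09:27–13:33 = 4 h 6 min; less 45 min break → 3 h 21 min
Sat: 09:15–16:17 = 7 h 2 min; less 45 min break → 6 h 17 min
Sun: 07:17–13:35 = 6 h 18 min; less 45 min break → 5 h 33 min
Total: 3 h 21 min + 6 h 17 min + 5 h 33 min = 15 h 11 min.

15.18 hours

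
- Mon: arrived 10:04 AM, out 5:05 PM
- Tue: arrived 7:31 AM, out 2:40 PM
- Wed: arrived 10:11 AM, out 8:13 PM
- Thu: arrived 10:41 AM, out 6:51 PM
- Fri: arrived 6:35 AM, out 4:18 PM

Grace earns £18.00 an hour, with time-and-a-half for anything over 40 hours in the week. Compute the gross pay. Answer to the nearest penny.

Mon: 10:04 AM–5:05 PM = 7 h 1 min
Tue: 7:31 AM–2:40 PM = 7 h 9 min
Wed: 10:11 AM–8:13 PM = 10 h 2 min
Thu: 10:41 AM–6:51 PM = 8 h 10 min
Fri: 6:35 AM–4:18 PM = 9 h 43 min
Total worked: 42 h 5 min = 2525 min.
Regular 40 h 0 min = 2400 min at £18.00/h; overtime 2 h 5 min = 125 min at £27.00/h.
Pay = (2400 × £18.00 + 125 × £27.00) ÷ 60 = £776.25.

£776.25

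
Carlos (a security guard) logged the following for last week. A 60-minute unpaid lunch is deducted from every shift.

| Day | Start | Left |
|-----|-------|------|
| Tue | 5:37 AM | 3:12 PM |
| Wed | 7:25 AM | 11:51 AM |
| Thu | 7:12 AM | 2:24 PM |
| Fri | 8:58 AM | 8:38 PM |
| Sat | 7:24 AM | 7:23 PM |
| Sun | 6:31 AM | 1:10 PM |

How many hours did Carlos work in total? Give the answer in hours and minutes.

45 h 31 min

Tue: 5:37 AM–3:12 PM = 9 h 35 min; less 60 min break → 8 h 35 min
Wed: 7:25 AM–11:51 AM = 4 h 26 min; less 60 min break → 3 h 26 min
Thu: 7:12 AM–2:24 PM = 7 h 12 min; less 60 min break → 6 h 12 min
Fri: 8:58 AM–8:38 PM = 11 h 40 min; less 60 min break → 10 h 40 min
Sat: 7:24 AM–7:23 PM = 11 h 59 min; less 60 min break → 10 h 59 min
Sun: 6:31 AM–1:10 PM = 6 h 39 min; less 60 min break → 5 h 39 min
Total: 8 h 35 min + 3 h 26 min + 6 h 12 min + 10 h 40 min + 10 h 59 min + 5 h 39 min = 45 h 31 min.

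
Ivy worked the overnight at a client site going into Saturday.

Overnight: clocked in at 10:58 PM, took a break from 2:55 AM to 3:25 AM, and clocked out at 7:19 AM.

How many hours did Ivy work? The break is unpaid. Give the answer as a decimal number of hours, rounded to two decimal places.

7.85 hours

Overnight: 10:58 PM → midnight = 1 h 2 min; midnight → 7:19 AM = 7 h 19 min; span 8 h 21 min; less 30 min break → 7 h 51 min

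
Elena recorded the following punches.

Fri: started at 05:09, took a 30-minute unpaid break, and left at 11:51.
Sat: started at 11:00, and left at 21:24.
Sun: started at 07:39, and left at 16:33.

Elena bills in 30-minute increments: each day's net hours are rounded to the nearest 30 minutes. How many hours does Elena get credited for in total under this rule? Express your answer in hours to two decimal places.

Fri: 05:09–11:51 = 6 h 42 min − 30 min = 6 h 12 min → rounds to 6 h 0 min
Sat: 11:00–21:24 = 10 h 24 min → rounds to 10 h 30 min
Sun: 07:39–16:33 = 8 h 54 min → rounds to 9 h 0 min
Total credited: 25 h 30 min.

25.50 hours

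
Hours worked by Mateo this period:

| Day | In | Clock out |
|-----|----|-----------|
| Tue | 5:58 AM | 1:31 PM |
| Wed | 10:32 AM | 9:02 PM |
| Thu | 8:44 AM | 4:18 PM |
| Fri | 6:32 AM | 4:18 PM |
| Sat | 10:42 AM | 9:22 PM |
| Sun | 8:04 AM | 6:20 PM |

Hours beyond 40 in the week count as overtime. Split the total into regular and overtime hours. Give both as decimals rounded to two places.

Regular 40.00 hours, overtime 16.32 hours

Tue: 5:58 AM–1:31 PM = 7 h 33 min
Wed: 10:32 AM–9:02 PM = 10 h 30 min
Thu: 8:44 AM–4:18 PM = 7 h 34 min
Fri: 6:32 AM–4:18 PM = 9 h 46 min
Sat: 10:42 AM–9:22 PM = 10 h 40 min
Sun: 8:04 AM–6:20 PM = 10 h 16 min
Total worked: 56 h 19 min = 56.32 h.
Threshold 40 h → overtime 16 h 19 min, regular 40 h 0 min.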